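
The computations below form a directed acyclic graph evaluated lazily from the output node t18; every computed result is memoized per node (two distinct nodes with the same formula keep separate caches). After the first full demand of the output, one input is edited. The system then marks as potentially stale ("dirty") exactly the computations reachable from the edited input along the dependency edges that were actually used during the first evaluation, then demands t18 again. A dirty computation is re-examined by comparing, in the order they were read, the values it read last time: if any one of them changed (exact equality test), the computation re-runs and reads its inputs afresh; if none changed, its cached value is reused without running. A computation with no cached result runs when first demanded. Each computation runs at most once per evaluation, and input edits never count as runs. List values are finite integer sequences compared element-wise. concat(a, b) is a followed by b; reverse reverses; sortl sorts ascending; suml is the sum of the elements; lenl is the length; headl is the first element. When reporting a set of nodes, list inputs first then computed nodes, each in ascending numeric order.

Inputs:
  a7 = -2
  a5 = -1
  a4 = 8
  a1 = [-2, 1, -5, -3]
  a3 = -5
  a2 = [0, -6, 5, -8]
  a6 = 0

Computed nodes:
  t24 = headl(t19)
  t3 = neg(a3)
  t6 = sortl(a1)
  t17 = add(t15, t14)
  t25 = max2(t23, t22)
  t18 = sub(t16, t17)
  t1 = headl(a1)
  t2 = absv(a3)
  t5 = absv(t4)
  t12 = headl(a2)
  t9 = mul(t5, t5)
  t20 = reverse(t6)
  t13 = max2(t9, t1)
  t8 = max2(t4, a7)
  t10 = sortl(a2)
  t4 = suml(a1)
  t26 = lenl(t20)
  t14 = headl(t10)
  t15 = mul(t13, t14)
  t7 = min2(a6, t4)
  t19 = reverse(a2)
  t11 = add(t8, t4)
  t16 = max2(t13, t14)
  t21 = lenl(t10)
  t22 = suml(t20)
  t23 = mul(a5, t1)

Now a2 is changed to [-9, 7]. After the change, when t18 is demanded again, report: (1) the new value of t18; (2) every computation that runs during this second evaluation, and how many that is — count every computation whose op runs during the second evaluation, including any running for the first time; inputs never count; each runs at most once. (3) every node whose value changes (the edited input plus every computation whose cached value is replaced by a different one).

First demand of the output computes:
  t1 = headl([-2, 1, -5, -3]) = -2
  t4 = suml([-2, 1, -5, -3]) = -9
  t5 = absv(-9) = 9
  t9 = mul(9, 9) = 81
  t10 = sortl([0, -6, 5, -8]) = [-8, -6, 0, 5]
  t13 = max2(81, -2) = 81
  t14 = headl([-8, -6, 0, 5]) = -8
  t15 = mul(81, -8) = -648
  t16 = max2(81, -8) = 81
  t17 = add(-648, -8) = -656
  t18 = sub(81, -656) = 737

After the edit, cleaning proceeds:
  t10: a read changed (a2 [0, -6, 5, -8]->[-9, 7]) — executes, giving [-9, 7].
  t14: a read changed (t10 [-8, -6, 0, 5]->[-9, 7]) — executes, giving -9.
  t15: a read changed (t14 -8->-9) — executes, giving -729.
  t16: a read changed (t14 -8->-9) — executes, giving 81 — identical to its old value.
  t17: a read changed (t15 -648->-729; t14 -8->-9) — executes, giving -738.
  t18: a read changed (t17 -656->-738) — executes, giving 819.

Demanding t18 again yields 819.
6 computations run: t10, t14, t15, t16, t17, t18.
The nodes whose values change: a2, t10, t14, t15, t17, t18.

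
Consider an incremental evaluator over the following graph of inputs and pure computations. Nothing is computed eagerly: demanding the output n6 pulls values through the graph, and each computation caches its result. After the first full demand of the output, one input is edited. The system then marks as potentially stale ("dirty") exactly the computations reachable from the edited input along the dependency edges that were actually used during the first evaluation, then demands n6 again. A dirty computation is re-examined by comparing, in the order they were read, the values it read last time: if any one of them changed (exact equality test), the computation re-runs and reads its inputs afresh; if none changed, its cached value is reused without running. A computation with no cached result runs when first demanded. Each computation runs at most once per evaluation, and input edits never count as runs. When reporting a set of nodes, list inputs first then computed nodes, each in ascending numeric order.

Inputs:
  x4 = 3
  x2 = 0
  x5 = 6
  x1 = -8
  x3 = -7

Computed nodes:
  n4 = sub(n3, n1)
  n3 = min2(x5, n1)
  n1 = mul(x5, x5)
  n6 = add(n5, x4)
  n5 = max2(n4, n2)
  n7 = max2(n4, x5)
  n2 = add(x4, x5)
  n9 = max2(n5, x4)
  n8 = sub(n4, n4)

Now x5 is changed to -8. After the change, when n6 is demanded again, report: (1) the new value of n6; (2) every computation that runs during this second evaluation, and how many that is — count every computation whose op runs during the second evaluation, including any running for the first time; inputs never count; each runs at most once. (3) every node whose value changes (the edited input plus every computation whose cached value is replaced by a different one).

n6 now evaluates to -2.
Run set: n1, n2, n3, n4, n5, n6 (6 run).
Changed values: x5, n1, n2, n3, n4, n5, n6.

Initial pass — values computed on the first demand:
  n1 = mul(6, 6) = 36
  n2 = add(3, 6) = 9
  n3 = min2(6, 36) = 6
  n4 = sub(6, 36) = -30
  n5 = max2(-30, 9) = 9
  n6 = add(9, 3) = 12

Second demand — change propagation:
  n1: re-runs because x5 6->-8; x5 6->-8; new result 64.
  n2: re-runs because x5 6->-8; new result -5.
  n3: re-runs because x5 6->-8; n1 36->64; new result -8.
  n4: re-runs because n3 6->-8; n1 36->64; new result -72.
  n5: re-runs because n4 -30->-72; n2 9->-5; new result -5.
  n6: re-runs because n5 9->-5; new result -2.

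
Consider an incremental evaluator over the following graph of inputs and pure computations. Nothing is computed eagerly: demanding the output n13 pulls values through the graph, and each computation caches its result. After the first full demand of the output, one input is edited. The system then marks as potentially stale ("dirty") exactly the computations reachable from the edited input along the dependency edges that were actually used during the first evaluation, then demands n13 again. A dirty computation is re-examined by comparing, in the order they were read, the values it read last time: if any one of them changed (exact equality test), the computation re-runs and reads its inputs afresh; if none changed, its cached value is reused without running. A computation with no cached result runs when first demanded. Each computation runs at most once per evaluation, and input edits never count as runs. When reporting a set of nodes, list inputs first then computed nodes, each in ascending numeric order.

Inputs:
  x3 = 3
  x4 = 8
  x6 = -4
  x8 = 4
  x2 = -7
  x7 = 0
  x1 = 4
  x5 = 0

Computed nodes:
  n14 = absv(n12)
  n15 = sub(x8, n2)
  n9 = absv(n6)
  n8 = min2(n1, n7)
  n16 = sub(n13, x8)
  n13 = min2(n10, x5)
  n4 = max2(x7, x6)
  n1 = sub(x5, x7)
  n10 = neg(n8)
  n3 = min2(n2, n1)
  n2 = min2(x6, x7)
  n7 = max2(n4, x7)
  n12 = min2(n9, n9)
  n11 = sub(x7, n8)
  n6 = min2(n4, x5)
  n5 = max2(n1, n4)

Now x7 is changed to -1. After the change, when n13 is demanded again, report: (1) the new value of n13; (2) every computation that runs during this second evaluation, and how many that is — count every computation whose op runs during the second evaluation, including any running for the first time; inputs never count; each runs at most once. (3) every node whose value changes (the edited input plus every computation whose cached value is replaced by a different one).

Initial pass — values computed on the first demand:
  n1 = sub(0, 0) = 0
  n4 = max2(0, -4) = 0
  n7 = max2(0, 0) = 0
  n8 = min2(0, 0) = 0
  n10 = neg(0) = 0
  n13 = min2(0, 0) = 0

Second demand — change propagation:
  n1: re-runs because x7 0->-1; new result 1.
  n4: re-runs because x7 0->-1; new result -1.
  n7: re-runs because n4 0->-1; x7 0->-1; new result -1.
  n8: re-runs because n1 0->1; n7 0->-1; new result -1.
  n10: re-runs because n8 0->-1; new result 1.
  n13: re-runs because n10 0->1; new result 0 (unchanged).

n13 now evaluates to 0.
Run set: n1, n4, n7, n8, n10, n13 (6 run).
Changed values: x7, n1, n4, n7, n8, n10.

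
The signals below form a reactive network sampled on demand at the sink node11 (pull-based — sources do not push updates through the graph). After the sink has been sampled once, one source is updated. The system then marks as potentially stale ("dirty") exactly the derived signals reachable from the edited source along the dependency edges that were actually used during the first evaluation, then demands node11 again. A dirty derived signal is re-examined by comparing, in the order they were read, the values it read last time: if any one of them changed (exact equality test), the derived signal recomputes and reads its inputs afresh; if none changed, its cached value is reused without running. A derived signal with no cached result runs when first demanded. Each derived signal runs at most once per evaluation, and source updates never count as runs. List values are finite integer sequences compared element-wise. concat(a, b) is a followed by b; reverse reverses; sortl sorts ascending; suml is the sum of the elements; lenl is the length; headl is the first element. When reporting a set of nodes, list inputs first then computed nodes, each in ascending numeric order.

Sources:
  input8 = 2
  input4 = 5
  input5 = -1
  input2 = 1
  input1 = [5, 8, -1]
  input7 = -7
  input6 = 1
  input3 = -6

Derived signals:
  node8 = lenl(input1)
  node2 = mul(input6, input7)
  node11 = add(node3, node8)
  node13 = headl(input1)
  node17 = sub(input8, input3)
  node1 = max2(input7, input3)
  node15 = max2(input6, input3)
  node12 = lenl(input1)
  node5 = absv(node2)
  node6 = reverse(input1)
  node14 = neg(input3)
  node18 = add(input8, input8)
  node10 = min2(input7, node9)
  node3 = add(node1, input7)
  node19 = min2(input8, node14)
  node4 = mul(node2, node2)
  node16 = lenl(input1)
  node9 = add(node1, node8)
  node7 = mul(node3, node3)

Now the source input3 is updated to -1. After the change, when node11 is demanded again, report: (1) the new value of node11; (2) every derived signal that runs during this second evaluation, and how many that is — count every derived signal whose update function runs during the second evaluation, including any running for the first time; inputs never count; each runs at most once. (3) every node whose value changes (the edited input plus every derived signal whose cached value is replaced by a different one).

node11 now evaluates to -5.
Run set: node1, node3, node11 (3 run).
Changed values: input3, node1, node3, node11.

Initial pass — values computed on the first demand:
  node1 = max2(-7, -6) = -6
  node3 = add(-6, -7) = -13
  node8 = lenl([5, 8, -1]) = 3
  node11 = add(-13, 3) = -10

Second demand — change propagation:
  node1: re-runs because input3 -6->-1; new result -1.
  node3: re-runs because node1 -6->-1; new result -8.
  node11: re-runs because node3 -13->-8; new result -5.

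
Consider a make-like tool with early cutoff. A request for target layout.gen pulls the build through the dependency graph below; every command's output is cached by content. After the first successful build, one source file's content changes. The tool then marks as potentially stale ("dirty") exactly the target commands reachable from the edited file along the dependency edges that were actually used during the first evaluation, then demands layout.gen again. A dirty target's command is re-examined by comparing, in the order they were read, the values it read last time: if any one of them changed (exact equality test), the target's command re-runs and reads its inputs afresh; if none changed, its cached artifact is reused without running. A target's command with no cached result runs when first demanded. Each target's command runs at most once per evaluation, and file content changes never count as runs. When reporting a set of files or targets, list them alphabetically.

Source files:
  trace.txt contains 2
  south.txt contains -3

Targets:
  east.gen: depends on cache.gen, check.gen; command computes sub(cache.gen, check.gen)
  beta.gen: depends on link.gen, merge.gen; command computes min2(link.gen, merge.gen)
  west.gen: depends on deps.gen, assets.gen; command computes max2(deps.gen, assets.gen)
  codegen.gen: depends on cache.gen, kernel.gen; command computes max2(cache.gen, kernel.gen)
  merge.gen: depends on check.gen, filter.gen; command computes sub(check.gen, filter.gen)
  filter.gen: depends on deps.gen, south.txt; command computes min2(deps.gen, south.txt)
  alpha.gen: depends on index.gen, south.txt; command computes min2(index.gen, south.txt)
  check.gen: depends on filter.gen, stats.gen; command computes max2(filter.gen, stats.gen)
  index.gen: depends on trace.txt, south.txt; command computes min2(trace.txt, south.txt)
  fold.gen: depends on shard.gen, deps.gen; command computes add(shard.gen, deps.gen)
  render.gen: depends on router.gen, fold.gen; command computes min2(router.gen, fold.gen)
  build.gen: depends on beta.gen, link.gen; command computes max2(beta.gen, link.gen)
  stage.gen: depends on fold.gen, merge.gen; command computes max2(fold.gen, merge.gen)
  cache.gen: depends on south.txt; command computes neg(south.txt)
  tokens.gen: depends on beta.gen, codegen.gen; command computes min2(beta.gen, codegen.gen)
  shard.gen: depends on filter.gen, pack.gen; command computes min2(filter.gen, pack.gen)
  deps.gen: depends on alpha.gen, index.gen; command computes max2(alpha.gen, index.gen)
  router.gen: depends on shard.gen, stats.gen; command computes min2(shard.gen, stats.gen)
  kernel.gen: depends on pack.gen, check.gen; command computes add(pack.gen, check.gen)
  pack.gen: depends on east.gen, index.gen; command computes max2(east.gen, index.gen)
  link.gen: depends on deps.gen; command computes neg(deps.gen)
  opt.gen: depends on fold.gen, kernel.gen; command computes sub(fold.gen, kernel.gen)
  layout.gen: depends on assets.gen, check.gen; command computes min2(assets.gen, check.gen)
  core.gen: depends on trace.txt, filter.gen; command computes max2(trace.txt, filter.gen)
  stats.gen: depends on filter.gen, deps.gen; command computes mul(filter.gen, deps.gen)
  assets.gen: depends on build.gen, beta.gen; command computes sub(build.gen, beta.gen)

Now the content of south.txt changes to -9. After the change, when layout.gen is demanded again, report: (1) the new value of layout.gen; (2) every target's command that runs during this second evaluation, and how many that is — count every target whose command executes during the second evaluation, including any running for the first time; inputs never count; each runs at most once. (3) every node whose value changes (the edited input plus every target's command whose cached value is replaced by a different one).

Demanding layout.gen again yields 0.
12 target commands run: alpha.gen, assets.gen, beta.gen, build.gen, check.gen, deps.gen, filter.gen, index.gen, layout.gen, link.gen, merge.gen, stats.gen.
The nodes whose values change: alpha.gen, beta.gen, build.gen, check.gen, deps.gen, filter.gen, index.gen, link.gen, merge.gen, south.txt, stats.gen.

First demand of the output computes:
  index.gen = min2(2, -3) = -3
  alpha.gen = min2(-3, -3) = -3
  deps.gen = max2(-3, -3) = -3
  filter.gen = min2(-3, -3) = -3
  link.gen = neg(-3) = 3
  stats.gen = mul(-3, -3) = 9
  check.gen = max2(-3, 9) = 9
  merge.gen = sub(9, -3) = 12
  beta.gen = min2(3, 12) = 3
  build.gen = max2(3, 3) = 3
  assets.gen = sub(3, 3) = 0
  layout.gen = min2(0, 9) = 0

After the edit, cleaning proceeds:
  index.gen: a read changed (south.txt -3->-9) — executes, giving -9.
  alpha.gen: a read changed (index.gen -3->-9; south.txt -3->-9) — executes, giving -9.
  deps.gen: a read changed (alpha.gen -3->-9; index.gen -3->-9) — executes, giving -9.
  filter.gen: a read changed (deps.gen -3->-9; south.txt -3->-9) — executes, giving -9.
  link.gen: a read changed (deps.gen -3->-9) — executes, giving 9.
  stats.gen: a read changed (filter.gen -3->-9; deps.gen -3->-9) — executes, giving 81.
  check.gen: a read changed (filter.gen -3->-9; stats.gen 9->81) — executes, giving 81.
  merge.gen: a read changed (check.gen 9->81; filter.gen -3->-9) — executes, giving 90.
  beta.gen: a read changed (link.gen 3->9; merge.gen 12->90) — executes, giving 9.
  build.gen: a read changed (beta.gen 3->9; link.gen 3->9) — executes, giving 9.
  assets.gen: a read changed (build.gen 3->9; beta.gen 3->9) — executes, giving 0 — identical to its old value.
  layout.gen: a read changed (check.gen 9->81) — executes, giving 0 — identical to its old value.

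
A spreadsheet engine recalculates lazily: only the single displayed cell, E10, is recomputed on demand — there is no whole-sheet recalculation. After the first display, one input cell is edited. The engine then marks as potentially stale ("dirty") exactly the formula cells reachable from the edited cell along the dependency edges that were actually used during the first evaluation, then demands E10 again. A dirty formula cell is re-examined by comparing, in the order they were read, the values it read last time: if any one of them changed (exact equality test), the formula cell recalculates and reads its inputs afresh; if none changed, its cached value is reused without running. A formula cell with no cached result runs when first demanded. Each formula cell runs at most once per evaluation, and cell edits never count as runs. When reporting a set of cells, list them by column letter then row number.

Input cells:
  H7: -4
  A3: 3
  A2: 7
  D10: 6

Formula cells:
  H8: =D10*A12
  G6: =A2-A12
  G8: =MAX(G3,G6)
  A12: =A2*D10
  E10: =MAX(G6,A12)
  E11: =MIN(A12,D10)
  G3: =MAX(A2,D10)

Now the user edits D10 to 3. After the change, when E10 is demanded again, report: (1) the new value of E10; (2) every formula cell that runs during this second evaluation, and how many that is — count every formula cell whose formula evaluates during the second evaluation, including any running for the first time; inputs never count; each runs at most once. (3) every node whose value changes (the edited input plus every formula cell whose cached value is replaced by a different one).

First evaluation (everything demanded from the output):
  A12 = 7 * 6 = 42
  G6 = 7 - 42 = -35
  E10 = MAX(-35, 42) = 42

Propagation after the edit:
  A12: runs — D10 6->3; result 21.
  G6: runs — A12 42->21; result -14.
  E10: runs — G6 -35->-14; A12 42->21; result 21.

New value of E10: 21.
Formula cells that run: A12, E10, G6 — 3 in total.
Values that change: A12, D10, E10, G6.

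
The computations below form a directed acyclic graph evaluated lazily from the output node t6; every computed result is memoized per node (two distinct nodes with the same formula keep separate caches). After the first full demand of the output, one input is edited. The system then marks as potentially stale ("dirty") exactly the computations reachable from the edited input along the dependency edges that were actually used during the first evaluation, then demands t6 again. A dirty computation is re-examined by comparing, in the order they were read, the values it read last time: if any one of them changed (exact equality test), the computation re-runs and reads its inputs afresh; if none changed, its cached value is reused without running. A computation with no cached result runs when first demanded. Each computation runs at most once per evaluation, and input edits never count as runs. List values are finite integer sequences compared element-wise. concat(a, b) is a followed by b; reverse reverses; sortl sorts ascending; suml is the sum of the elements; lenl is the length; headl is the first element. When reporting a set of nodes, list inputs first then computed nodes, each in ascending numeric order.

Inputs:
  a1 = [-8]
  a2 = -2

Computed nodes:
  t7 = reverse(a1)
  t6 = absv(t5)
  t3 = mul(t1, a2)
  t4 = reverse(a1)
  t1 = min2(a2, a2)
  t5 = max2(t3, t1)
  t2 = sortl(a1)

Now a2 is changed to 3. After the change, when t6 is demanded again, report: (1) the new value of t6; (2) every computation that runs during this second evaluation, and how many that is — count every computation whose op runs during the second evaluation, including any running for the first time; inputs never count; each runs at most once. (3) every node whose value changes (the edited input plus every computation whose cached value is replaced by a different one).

First demand of the output computes:
  t1 = min2(-2, -2) = -2
  t3 = mul(-2, -2) = 4
  t5 = max2(4, -2) = 4
  t6 = absv(4) = 4

After the edit, cleaning proceeds:
  t1: a read changed (a2 -2->3; a2 -2->3) — executes, giving 3.
  t3: a read changed (t1 -2->3; a2 -2->3) — executes, giving 9.
  t5: a read changed (t3 4->9; t1 -2->3) — executes, giving 9.
  t6: a read changed (t5 4->9) — executes, giving 9.

Demanding t6 again yields 9.
4 computations run: t1, t3, t5, t6.
The nodes whose values change: a2, t1, t3, t5, t6.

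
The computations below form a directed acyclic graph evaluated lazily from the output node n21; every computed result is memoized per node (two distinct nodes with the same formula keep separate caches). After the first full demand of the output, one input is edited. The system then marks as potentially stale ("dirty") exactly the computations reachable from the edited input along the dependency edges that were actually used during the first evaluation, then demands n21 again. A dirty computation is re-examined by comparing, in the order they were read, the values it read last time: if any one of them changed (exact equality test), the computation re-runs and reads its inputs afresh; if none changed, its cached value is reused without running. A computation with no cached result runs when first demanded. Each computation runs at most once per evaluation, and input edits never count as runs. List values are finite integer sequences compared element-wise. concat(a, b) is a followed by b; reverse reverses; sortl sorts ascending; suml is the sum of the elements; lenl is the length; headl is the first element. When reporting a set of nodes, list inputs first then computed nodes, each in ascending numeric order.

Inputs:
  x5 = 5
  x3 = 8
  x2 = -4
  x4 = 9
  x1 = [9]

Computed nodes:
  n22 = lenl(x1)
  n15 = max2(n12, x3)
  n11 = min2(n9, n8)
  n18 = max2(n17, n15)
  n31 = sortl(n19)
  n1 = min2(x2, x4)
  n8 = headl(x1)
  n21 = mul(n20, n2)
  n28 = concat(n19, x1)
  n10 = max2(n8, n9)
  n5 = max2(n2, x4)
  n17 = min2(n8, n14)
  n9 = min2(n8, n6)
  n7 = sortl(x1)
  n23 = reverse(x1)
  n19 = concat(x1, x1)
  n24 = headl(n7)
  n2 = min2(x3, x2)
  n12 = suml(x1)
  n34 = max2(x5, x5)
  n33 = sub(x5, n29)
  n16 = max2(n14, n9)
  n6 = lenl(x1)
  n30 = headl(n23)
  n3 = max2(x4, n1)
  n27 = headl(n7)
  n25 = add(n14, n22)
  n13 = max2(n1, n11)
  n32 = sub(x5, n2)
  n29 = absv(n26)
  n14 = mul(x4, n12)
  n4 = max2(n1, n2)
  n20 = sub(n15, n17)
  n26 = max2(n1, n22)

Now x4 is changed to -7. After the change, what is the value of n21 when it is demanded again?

First demand of the output computes:
  n2 = min2(8, -4) = -4
  n8 = headl([9]) = 9
  n12 = suml([9]) = 9
  n14 = mul(9, 9) = 81
  n15 = max2(9, 8) = 9
  n17 = min2(9, 81) = 9
  n20 = sub(9, 9) = 0
  n21 = mul(0, -4) = 0

After the edit, cleaning proceeds:
  n14: a read changed (x4 9->-7) — executes, giving -63.
  n17: a read changed (n14 81->-63) — executes, giving -63.
  n20: a read changed (n17 9->-63) — executes, giving 72.
  n21: a read changed (n20 0->72) — executes, giving -288.

Demanding n21 again yields -288.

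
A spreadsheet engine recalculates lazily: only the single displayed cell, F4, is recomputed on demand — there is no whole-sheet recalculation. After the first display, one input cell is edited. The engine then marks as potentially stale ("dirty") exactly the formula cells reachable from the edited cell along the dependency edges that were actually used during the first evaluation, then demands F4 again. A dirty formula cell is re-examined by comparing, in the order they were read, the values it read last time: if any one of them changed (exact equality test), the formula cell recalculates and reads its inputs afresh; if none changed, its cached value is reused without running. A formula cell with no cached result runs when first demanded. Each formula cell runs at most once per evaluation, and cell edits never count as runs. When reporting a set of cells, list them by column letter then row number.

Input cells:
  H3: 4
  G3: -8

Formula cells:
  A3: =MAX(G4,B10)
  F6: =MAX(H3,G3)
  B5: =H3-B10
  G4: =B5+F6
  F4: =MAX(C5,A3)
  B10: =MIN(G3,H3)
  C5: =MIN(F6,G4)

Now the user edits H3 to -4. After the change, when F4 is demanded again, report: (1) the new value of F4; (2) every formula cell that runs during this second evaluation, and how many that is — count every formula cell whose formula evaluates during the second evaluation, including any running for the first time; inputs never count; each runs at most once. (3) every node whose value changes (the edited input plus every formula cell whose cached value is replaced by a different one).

New value of F4: 0.
Formula cells that run: A3, B5, B10, C5, F4, F6, G4 — 7 in total.
Values that change: A3, B5, C5, F4, F6, G4, H3.

First evaluation (everything demanded from the output):
  B10 = MIN(-8, 4) = -8
  B5 = 4 - -8 = 12
  F6 = MAX(4, -8) = 4
  G4 = 12 + 4 = 16
  A3 = MAX(16, -8) = 16
  C5 = MIN(4, 16) = 4
  F4 = MAX(4, 16) = 16

Propagation after the edit:
  B10: runs — H3 4->-4; result -8 (same value as before).
  B5: runs — H3 4->-4; result 4.
  F6: runs — H3 4->-4; result -4.
  G4: runs — B5 12->4; F6 4->-4; result 0.
  A3: runs — G4 16->0; result 0.
  C5: runs — F6 4->-4; G4 16->0; result -4.
  F4: runs — C5 4->-4; A3 16->0; result 0.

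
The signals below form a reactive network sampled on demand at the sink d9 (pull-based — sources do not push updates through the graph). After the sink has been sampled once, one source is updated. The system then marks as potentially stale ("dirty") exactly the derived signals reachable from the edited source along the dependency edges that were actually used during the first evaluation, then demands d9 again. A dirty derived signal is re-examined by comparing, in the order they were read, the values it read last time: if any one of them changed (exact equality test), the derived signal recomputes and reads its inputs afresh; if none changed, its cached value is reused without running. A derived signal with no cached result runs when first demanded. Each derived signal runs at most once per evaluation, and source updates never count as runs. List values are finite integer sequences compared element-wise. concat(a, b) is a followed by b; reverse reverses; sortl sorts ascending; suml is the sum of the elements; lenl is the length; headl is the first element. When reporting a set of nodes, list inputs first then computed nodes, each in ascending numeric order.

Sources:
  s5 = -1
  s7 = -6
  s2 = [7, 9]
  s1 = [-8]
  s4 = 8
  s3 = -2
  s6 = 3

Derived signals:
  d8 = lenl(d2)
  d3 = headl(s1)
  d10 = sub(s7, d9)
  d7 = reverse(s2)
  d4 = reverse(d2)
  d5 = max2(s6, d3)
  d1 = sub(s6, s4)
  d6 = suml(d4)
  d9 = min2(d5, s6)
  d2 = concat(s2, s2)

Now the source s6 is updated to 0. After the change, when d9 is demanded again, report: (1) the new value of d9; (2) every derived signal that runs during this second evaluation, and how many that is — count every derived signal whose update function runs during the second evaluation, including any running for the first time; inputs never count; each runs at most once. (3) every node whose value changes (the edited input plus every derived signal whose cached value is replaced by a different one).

d9 now evaluates to 0.
Run set: d5, d9 (2 run).
Changed values: s6, d5, d9.

Initial pass — values computed on the first demand:
  d3 = headl([-8]) = -8
  d5 = max2(3, -8) = 3
  d9 = min2(3, 3) = 3

Second demand — change propagation:
  d5: re-runs because s6 3->0; new result 0.
  d9: re-runs because d5 3->0; s6 3->0; new result 0.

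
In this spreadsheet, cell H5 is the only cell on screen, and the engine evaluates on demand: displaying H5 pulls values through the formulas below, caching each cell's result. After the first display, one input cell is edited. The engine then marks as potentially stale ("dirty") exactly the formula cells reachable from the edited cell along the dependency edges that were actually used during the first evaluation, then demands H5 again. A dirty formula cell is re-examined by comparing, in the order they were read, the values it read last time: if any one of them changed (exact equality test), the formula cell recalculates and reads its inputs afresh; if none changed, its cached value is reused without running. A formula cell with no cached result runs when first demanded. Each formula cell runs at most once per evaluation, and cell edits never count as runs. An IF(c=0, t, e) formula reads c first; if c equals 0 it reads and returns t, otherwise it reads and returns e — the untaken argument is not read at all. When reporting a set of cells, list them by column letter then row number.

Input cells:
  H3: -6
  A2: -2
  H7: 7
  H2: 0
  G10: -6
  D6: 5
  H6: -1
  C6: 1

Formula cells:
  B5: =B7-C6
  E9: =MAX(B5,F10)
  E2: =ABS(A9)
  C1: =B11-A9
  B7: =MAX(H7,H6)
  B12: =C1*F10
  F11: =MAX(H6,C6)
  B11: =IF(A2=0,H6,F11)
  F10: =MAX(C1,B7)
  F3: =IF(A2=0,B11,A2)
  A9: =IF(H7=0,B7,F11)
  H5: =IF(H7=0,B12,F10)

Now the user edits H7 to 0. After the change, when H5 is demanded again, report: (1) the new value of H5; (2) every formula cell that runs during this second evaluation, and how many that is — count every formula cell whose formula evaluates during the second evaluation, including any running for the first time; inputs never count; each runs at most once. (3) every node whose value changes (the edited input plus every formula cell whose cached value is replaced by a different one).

H5 now evaluates to 1.
Run set: A9, B7, B12, C1, F10, H5 (6 run).
Changed values: A9, B7, C1, F10, H5, H7.
The important point: the flipped condition pulls in fresh nodes; B12 runs for the first time.

Initial pass — values computed on the first demand:
  B7 = MAX(7, -1) = 7
  F11 = MAX(-1, 1) = 1
  A9 = IF(H7=0: H7=7 -> else branch F11) = 1
  B11 = IF(A2=0: A2=-2 -> else branch F11) = 1
  C1 = 1 - 1 = 0
  F10 = MAX(0, 7) = 7
  H5 = IF(H7=0: H7=7 -> else branch F10) = 7

Second demand — change propagation:
  B7: re-runs because H7 7->0; new result 0.
  A9: re-runs because H7 7->0; new result 0.
  C1: re-runs because A9 1->0; new result 1.
  F10: re-runs because C1 0->1; B7 7->0; new result 1.
  B12: newly demanded (no cache) — executes and yields 1.
  H5: re-runs because H7 7->0; F10 7->1; new result 1.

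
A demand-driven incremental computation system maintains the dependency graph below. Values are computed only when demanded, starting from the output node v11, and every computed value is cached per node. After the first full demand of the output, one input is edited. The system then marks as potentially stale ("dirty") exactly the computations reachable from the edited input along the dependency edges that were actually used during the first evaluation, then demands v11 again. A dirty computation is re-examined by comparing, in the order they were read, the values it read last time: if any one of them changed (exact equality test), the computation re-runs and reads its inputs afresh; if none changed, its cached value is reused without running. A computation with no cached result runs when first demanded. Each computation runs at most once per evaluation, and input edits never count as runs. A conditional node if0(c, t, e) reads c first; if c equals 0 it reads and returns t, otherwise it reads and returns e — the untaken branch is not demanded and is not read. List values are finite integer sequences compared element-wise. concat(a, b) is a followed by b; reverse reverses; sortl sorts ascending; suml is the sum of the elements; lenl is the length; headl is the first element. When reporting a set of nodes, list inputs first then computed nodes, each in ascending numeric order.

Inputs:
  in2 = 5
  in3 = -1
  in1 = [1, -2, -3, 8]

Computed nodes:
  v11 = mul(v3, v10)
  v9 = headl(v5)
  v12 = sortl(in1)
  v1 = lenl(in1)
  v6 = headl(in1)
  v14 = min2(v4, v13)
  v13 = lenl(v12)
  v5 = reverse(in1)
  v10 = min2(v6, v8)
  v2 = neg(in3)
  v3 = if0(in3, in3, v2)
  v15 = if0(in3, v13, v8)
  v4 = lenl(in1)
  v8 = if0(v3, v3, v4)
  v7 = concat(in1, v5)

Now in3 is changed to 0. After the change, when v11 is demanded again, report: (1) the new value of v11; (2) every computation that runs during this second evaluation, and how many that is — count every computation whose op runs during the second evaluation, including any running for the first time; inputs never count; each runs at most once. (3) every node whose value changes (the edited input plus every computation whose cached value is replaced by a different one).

New value of v11: 0.
Computations that run: v3, v8, v10, v11 — 4 in total.
Values that change: in3, v3, v8, v10, v11.
Key observation: a condition flipped, so demand moved to the other branch — v2 is never re-examined.

First evaluation (everything demanded from the output):
  v2 = neg(-1) = 1
  v3 = if0(in3=-1 -> else branch v2) = 1
  v4 = lenl([1, -2, -3, 8]) = 4
  v6 = headl([1, -2, -3, 8]) = 1
  v8 = if0(v3=1 -> else branch v4) = 4
  v10 = min2(1, 4) = 1
  v11 = mul(1, 1) = 1

Propagation after the edit:
  v2: marked dirty but never re-examined — demand shifted away from it.
  v3: runs — in3 -1->0; result 0.
  v8: runs — v3 1->0; result 0.
  v10: runs — v8 4->0; result 0.
  v11: runs — v3 1->0; v10 1->0; result 0.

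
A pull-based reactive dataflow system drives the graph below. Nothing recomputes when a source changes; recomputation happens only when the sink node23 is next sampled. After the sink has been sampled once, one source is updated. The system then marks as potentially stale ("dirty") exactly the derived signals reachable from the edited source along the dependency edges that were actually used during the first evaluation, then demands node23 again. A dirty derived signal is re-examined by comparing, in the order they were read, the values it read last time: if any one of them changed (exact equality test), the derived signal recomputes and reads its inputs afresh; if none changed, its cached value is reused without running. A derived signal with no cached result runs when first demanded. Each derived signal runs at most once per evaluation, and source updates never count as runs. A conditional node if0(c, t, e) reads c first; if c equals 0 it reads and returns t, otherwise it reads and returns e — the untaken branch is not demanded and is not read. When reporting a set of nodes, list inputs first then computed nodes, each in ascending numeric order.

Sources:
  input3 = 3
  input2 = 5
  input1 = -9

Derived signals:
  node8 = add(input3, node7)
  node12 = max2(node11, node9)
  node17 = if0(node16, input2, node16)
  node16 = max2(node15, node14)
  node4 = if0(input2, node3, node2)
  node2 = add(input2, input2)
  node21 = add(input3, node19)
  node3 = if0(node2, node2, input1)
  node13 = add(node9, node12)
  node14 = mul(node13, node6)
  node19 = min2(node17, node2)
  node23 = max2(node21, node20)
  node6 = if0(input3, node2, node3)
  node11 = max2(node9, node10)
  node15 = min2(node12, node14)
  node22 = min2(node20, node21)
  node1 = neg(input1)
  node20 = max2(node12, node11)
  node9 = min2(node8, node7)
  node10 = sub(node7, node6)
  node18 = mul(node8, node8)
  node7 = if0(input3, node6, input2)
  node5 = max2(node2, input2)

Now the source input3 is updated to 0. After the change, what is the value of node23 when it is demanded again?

First evaluation (everything demanded from the output):
  node2 = add(5, 5) = 10
  node3 = if0(node2=10 -> else branch input1) = -9
  node6 = if0(input3=3 -> else branch node3) = -9
  node7 = if0(input3=3 -> else branch input2) = 5
  node8 = add(3, 5) = 8
  node9 = min2(8, 5) = 5
  node10 = sub(5, -9) = 14
  node11 = max2(5, 14) = 14
  node12 = max2(14, 5) = 14
  node13 = add(5, 14) = 19
  node14 = mul(19, -9) = -171
  node15 = min2(14, -171) = -171
  node16 = max2(-171, -171) = -171
  node17 = if0(node16=-171 -> else branch node16) = -171
  node19 = min2(-171, 10) = -171
  node20 = max2(14, 14) = 14
  node21 = add(3, -171) = -168
  node23 = max2(-168, 14) = 14

Propagation after the edit:
  node6: runs — input3 3->0; result 10.
  node7: runs — input3 3->0; result 10.
  node8: runs — input3 3->0; node7 5->10; result 10.
  node9: runs — node8 8->10; node7 5->10; result 10.
  node10: runs — node7 5->10; node6 -9->10; result 0.
  node11: runs — node9 5->10; node10 14->0; result 10.
  node12: runs — node11 14->10; node9 5->10; result 10.
  node13: runs — node9 5->10; node12 14->10; result 20.
  node14: runs — node13 19->20; node6 -9->10; result 200.
  node15: runs — node12 14->10; node14 -171->200; result 10.
  node16: runs — node15 -171->10; node14 -171->200; result 200.
  node17: runs — node16 -171->200; node16 -171->200; result 200.
  node19: runs — node17 -171->200; result 10.
  node20: runs — node12 14->10; node11 14->10; result 10.
  node21: runs — input3 3->0; node19 -171->10; result 10.
  node23: runs — node21 -168->10; node20 14->10; result 10.

New value of node23: 10.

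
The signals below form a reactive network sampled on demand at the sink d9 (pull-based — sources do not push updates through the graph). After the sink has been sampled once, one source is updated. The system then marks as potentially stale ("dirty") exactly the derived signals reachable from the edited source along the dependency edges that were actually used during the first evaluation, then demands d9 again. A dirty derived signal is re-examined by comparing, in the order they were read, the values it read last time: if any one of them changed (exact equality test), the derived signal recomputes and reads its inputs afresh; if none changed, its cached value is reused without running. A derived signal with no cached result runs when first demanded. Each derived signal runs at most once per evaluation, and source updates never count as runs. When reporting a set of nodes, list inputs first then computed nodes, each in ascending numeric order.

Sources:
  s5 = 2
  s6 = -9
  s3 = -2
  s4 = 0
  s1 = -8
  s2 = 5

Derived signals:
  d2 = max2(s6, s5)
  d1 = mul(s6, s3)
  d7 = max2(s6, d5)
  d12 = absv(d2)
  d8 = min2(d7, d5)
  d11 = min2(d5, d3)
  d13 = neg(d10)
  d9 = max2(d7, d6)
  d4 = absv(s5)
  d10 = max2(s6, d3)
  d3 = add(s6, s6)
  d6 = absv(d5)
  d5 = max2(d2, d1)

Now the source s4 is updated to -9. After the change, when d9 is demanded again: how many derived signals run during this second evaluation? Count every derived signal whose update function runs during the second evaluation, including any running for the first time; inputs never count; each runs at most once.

Initial pass — values computed on the first demand:
  d1 = mul(-9, -2) = 18
  d2 = max2(-9, 2) = 2
  d5 = max2(2, 18) = 18
  d6 = absv(18) = 18
  d7 = max2(-9, 18) = 18
  d9 = max2(18, 18) = 18

Second demand — change propagation:
  no demanded computation ever read s4, so the edit dirties nothing and nothing runs.

The important point: nothing the output needs ever reads s4, so the edit is invisible to it.

Run set: none (0 run).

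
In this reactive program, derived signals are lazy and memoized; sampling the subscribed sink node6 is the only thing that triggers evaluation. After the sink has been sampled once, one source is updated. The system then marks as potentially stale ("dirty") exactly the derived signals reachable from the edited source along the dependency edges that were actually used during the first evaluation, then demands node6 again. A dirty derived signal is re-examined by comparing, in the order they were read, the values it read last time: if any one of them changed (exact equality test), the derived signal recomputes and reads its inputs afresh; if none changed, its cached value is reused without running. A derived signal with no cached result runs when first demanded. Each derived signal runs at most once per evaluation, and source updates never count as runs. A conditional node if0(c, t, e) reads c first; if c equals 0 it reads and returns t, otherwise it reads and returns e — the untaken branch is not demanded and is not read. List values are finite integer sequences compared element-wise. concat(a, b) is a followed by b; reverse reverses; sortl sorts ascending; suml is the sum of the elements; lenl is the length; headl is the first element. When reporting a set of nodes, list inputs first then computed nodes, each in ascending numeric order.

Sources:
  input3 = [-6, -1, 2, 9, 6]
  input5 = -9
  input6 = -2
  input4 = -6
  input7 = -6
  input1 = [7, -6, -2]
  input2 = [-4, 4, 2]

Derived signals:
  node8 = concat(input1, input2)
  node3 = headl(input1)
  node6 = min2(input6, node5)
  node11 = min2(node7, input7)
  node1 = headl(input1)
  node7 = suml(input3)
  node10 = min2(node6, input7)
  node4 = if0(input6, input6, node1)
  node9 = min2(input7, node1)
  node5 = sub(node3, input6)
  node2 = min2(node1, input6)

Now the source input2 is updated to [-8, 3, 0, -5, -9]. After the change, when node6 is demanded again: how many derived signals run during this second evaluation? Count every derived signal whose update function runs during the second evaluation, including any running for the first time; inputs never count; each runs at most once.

First demand of the output computes:
  node3 = headl([7, -6, -2]) = 7
  node5 = sub(7, -2) = 9
  node6 = min2(-2, 9) = -2

After the edit, cleaning proceeds:
  input2 only reaches undemanded nodes; the second demand re-runs nothing.

Note the shortcut — input2 feeds only undemanded nodes, so no recomputation happens.

0 derived signals run: none.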